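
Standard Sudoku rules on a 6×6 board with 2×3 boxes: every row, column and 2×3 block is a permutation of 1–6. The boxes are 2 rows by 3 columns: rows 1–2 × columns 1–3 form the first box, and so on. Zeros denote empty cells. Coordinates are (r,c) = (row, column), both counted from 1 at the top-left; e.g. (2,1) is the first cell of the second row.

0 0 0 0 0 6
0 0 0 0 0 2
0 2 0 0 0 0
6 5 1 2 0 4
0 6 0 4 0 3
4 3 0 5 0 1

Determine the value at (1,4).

(3,1) = 3 (sole candidate).
(3,3) = 4 (sole candidate).
(3,6) = 5 (sole candidate).
(4,5) = 3 (sole candidate).
(5,5) = 2 (sole candidate).
(6,3) = 2 (sole candidate).
(6,5) = 6 (sole candidate).
(3,5) = 1 (sole candidate).
(5,3) = 5 (sole candidate).
(1,3) = 3 (sole candidate).
(1,4) = 1: row 1 has {3,6}; col 4 has {2,4,5}; box has {2,6} → only 1 remains.

1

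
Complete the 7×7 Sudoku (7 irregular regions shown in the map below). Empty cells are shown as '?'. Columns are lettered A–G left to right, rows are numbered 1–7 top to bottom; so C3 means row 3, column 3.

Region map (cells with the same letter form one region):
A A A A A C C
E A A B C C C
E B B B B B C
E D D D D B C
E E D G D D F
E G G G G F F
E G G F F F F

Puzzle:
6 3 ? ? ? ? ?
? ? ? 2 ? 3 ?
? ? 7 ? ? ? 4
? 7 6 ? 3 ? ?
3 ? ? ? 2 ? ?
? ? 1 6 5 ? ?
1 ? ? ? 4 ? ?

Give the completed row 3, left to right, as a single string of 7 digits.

B7 = 2 (sole candidate).
C7 = 3 (sole candidate).
B6 = 4 (sole candidate).
D5 = 7 (sole candidate).
D7 = 5 (sole candidate).
A3 = 2: in row 3, 2 can only go here (every other open cell in that row sees a 2).
D3 = 3: in row 3, 3 can only go here (every other open cell in that row sees a 3).
A6 = 7 (sole candidate).
F6 = 2 (sole candidate).
G6 = 3 (sole candidate).
G4 = 2 (hidden single in row 4).
C1 = 2 (hidden single in row 1).
D1 = 4 (hidden single in row 1).
C2 = 5 (sole candidate).
D4 = 1 (sole candidate).
C5 = 4 (sole candidate).
F5 = 5 (sole candidate).
A2 = 4 (sole candidate).
B2 = 1 (sole candidate).
A4 = 5 (sole candidate).
F4 = 4 (sole candidate).
B5 = 6 (sole candidate).
G5 = 1 (sole candidate).
E1 = 7 (sole candidate).
F1 = 1 (sole candidate).
G1 = 5 (sole candidate).
E2 = 6 (sole candidate).
G2 = 7 (sole candidate).
B3 = 5: row 3 has {2,3,4,7}; col 2 has {1,2,3,4,6,7}; region has {2,3,4,7} → only 5 remains.
E3 = 1: row 3 has {2,3,4,5,7}; col 5 has {2,3,4,5,6,7}; region has {2,3,4,5,7} → only 1 remains.
F3 = 6: row 3 has {1,2,3,4,5,7}; col 6 has {1,2,3,4,5}; region has {1,2,3,4,5,7} → only 6 remains.

2573164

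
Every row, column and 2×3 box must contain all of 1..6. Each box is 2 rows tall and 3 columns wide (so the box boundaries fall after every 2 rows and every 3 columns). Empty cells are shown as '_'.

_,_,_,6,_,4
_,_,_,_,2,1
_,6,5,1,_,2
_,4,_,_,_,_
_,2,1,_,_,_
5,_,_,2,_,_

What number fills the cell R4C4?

R3C1 = 3: row 3 has {1,2,5,6}; col 1 has {5}; box has {4,5,6} → only 3 remains.
R3C5 = 4: row 3 has {1,2,3,5,6}; col 5 has {2}; box has {1,2} → only 4 remains.
R4C3 = 2: row 4 has {4}; col 3 has {1,5}; box has {3,4,5,6} → only 2 remains.
R6C2 = 3: row 6 has {2,5}; col 2 has {2,4,6}; box has {1,2,5} → only 3 remains.
R6C6 = 6: row 6 has {2,3,5}; col 6 has {1,2,4}; box has {2} → only 6 remains.
R1C3 = 3: row 1 has {4,6}; col 3 has {1,2,5}; box has {} → only 3 remains.
R1C5 = 5: row 1 has {3,4,6}; col 5 has {2,4}; box has {1,2,4,6} → only 5 remains.
R2C2 = 5: row 2 has {1,2}; col 2 has {2,3,4,6}; box has {3} → only 5 remains.
R2C4 = 3: row 2 has {1,2,5}; col 4 has {1,2,6}; box has {1,2,4,5,6} → only 3 remains.
R4C1 = 1: row 4 has {2,4}; col 1 has {3,5}; box has {2,3,4,5,6} → only 1 remains.
R4C4 = 5: row 4 has {1,2,4}; col 4 has {1,2,3,6}; box has {1,2,4} → only 5 remains.

5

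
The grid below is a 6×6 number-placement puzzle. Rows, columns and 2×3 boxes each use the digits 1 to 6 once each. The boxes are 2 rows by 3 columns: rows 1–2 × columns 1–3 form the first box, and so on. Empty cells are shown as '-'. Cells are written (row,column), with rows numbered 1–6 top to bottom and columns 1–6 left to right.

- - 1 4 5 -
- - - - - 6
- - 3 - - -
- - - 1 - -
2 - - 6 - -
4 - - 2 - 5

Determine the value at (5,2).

3

(2,4) = 3: row 2 has {6}; col 4 has {1,2,4,6}; box has {4,5,6} → only 3 remains.
(3,4) = 5: row 3 has {3}; col 4 has {1,2,3,4,6}; box has {1} → only 5 remains.
(5,3) = 5: row 5 has {2,6}; col 3 has {1,3}; box has {2,4} → only 5 remains.
(6,3) = 6: row 6 has {2,4,5}; col 3 has {1,3,5}; box has {2,4,5} → only 6 remains.
(1,6) = 2: row 1 has {1,4,5}; col 6 has {5,6}; box has {3,4,5,6} → only 2 remains.
(2,1) = 5: row 2 has {3,6}; col 1 has {2,4}; box has {1} → only 5 remains.
(2,5) = 1: row 2 has {3,5,6}; col 5 has {5}; box has {2,3,4,5,6} → only 1 remains.
(3,6) = 4: row 3 has {3,5}; col 6 has {2,5,6}; box has {1,5} → only 4 remains.
(4,1) = 6: row 4 has {1}; col 1 has {2,4,5}; box has {3} → only 6 remains.
(4,6) = 3: row 4 has {1,6}; col 6 has {2,4,5,6}; box has {1,4,5} → only 3 remains.
(5,6) = 1: row 5 has {2,5,6}; col 6 has {2,3,4,5,6}; box has {2,5,6} → only 1 remains.
(6,5) = 3: row 6 has {2,4,5,6}; col 5 has {1,5}; box has {1,2,5,6} → only 3 remains.
(1,1) = 3: row 1 has {1,2,4,5}; col 1 has {2,4,5,6}; box has {1,5} → only 3 remains.
(1,2) = 6: row 1 has {1,2,3,4,5}; col 2 has {}; box has {1,3,5} → only 6 remains.
(3,1) = 1: row 3 has {3,4,5}; col 1 has {2,3,4,5,6}; box has {3,6} → only 1 remains.
(3,2) = 2: row 3 has {1,3,4,5}; col 2 has {6}; box has {1,3,6} → only 2 remains.
(3,5) = 6: row 3 has {1,2,3,4,5}; col 5 has {1,3,5}; box has {1,3,4,5} → only 6 remains.
(4,3) = 4: row 4 has {1,3,6}; col 3 has {1,3,5,6}; box has {1,2,3,6} → only 4 remains.
(4,5) = 2: row 4 has {1,3,4,6}; col 5 has {1,3,5,6}; box has {1,3,4,5,6} → only 2 remains.
(5,2) = 3: row 5 has {1,2,5,6}; col 2 has {2,6}; box has {2,4,5,6} → only 3 remains.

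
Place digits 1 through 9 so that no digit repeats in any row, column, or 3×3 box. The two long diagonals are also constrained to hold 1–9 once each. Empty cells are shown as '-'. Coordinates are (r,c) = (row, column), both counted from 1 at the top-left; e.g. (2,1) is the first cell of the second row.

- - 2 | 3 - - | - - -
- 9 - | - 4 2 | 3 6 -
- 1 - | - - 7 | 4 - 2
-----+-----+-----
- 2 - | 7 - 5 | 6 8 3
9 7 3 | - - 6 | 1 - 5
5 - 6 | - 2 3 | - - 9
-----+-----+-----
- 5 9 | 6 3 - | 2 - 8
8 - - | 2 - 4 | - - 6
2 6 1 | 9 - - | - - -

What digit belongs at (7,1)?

(2,1) = 7 (sole candidate).
(2,9) = 1 (sole candidate).
(4,3) = 4 (sole candidate).
(5,5) = 8 (sole candidate).
(6,2) = 8 (sole candidate).
(6,4) = 1 (sole candidate).
(6,7) = 7 (sole candidate).
(6,8) = 4 (sole candidate).
(7,1) = 4: row 7 has {2,3,5,6,8,9}; col 1 has {2,5,7,8,9}; box has {1,2,5,6,8,9} → only 4 remains.

4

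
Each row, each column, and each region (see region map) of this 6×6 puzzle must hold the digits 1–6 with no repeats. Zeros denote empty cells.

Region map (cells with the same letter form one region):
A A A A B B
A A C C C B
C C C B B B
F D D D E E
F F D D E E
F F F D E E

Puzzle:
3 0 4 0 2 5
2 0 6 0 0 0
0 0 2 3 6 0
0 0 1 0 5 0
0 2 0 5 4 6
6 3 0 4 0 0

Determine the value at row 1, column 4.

6

row 2, column 4 = 1: row 2 has {2,6}; col 4 has {3,4,5}; region has {2,6} → only 1 remains.
row 2, column 5 = 3: row 2 has {1,2,6}; col 5 has {2,4,5,6}; region has {1,2,6} → only 3 remains.
row 2, column 6 = 4: row 2 has {1,2,3,6}; col 6 has {5,6}; region has {2,3,5,6} → only 4 remains.
row 3, column 6 = 1: row 3 has {2,3,6}; col 6 has {4,5,6}; region has {2,3,4,5,6} → only 1 remains.
row 4, column 1 = 4: row 4 has {1,5}; col 1 has {2,3,6}; region has {2,3,6} → only 4 remains.
row 4, column 2 = 6: row 4 has {1,4,5}; col 2 has {2,3}; region has {1,4,5} → only 6 remains.
row 4, column 4 = 2: row 4 has {1,4,5,6}; col 4 has {1,3,4,5}; region has {1,4,5,6} → only 2 remains.
row 4, column 6 = 3: row 4 has {1,2,4,5,6}; col 6 has {1,4,5,6}; region has {4,5,6} → only 3 remains.
row 5, column 1 = 1: row 5 has {2,4,5,6}; col 1 has {2,3,4,6}; region has {2,3,4,6} → only 1 remains.
row 5, column 3 = 3: row 5 has {1,2,4,5,6}; col 3 has {1,2,4,6}; region has {1,2,4,5,6} → only 3 remains.
row 6, column 3 = 5: row 6 has {3,4,6}; col 3 has {1,2,3,4,6}; region has {1,2,3,4,6} → only 5 remains.
row 6, column 5 = 1: row 6 has {3,4,5,6}; col 5 has {2,3,4,5,6}; region has {3,4,5,6} → only 1 remains.
row 6, column 6 = 2: row 6 has {1,3,4,5,6}; col 6 has {1,3,4,5,6}; region has {1,3,4,5,6} → only 2 remains.
row 1, column 2 = 1: row 1 has {2,3,4,5}; col 2 has {2,3,6}; region has {2,3,4} → only 1 remains.
row 1, column 4 = 6: row 1 has {1,2,3,4,5}; col 4 has {1,2,3,4,5}; region has {1,2,3,4} → only 6 remains.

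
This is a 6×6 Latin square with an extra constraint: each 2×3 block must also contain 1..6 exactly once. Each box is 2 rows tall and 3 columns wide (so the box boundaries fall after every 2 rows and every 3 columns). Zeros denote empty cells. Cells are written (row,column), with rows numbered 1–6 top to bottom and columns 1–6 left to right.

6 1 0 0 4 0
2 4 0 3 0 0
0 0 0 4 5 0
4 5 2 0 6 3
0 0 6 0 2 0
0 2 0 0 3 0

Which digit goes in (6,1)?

(2,3) = 5: row 2 has {2,3,4}; col 3 has {2,6}; box has {1,2,4,6} → only 5 remains.
(2,5) = 1: row 2 has {2,3,4,5}; col 5 has {2,3,4,5,6}; box has {3,4} → only 1 remains.
(2,6) = 6: row 2 has {1,2,3,4,5}; col 6 has {3}; box has {1,3,4} → only 6 remains.
(4,4) = 1: row 4 has {2,3,4,5,6}; col 4 has {3,4}; box has {3,4,5,6} → only 1 remains.
(5,2) = 3: row 5 has {2,6}; col 2 has {1,2,4,5}; box has {2,6} → only 3 remains.
(5,4) = 5: row 5 has {2,3,6}; col 4 has {1,3,4}; box has {2,3} → only 5 remains.
(6,4) = 6: row 6 has {2,3}; col 4 has {1,3,4,5}; box has {2,3,5} → only 6 remains.
(1,3) = 3: row 1 has {1,4,6}; col 3 has {2,5,6}; box has {1,2,4,5,6} → only 3 remains.
(1,4) = 2: row 1 has {1,3,4,6}; col 4 has {1,3,4,5,6}; box has {1,3,4,6} → only 2 remains.
(1,6) = 5: row 1 has {1,2,3,4,6}; col 6 has {3,6}; box has {1,2,3,4,6} → only 5 remains.
(3,2) = 6: row 3 has {4,5}; col 2 has {1,2,3,4,5}; box has {2,4,5} → only 6 remains.
(3,3) = 1: row 3 has {4,5,6}; col 3 has {2,3,5,6}; box has {2,4,5,6} → only 1 remains.
(3,6) = 2: row 3 has {1,4,5,6}; col 6 has {3,5,6}; box has {1,3,4,5,6} → only 2 remains.
(5,1) = 1: row 5 has {2,3,5,6}; col 1 has {2,4,6}; box has {2,3,6} → only 1 remains.
(5,6) = 4: row 5 has {1,2,3,5,6}; col 6 has {2,3,5,6}; box has {2,3,5,6} → only 4 remains.
(6,1) = 5: row 6 has {2,3,6}; col 1 has {1,2,4,6}; box has {1,2,3,6} → only 5 remains.

5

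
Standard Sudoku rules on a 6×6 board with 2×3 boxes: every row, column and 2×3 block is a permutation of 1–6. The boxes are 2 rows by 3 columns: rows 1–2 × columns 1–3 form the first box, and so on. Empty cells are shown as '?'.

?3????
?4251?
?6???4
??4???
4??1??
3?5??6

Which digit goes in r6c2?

r1c6 = 2: row 1 has {3}; col 6 has {4,6}; box has {1,5} → only 2 remains.
r2c1 = 6: row 2 has {1,2,4,5}; col 1 has {3,4}; box has {2,3,4} → only 6 remains.
r2c6 = 3: row 2 has {1,2,4,5,6}; col 6 has {2,4,6}; box has {1,2,5} → only 3 remains.
r5c2 = 2: row 5 has {1,4}; col 2 has {3,4,6}; box has {3,4,5} → only 2 remains.
r5c3 = 6: row 5 has {1,2,4}; col 3 has {2,4,5}; box has {2,3,4,5} → only 6 remains.
r5c6 = 5: row 5 has {1,2,4,6}; col 6 has {2,3,4,6}; box has {1,6} → only 5 remains.
r6c2 = 1: row 6 has {3,5,6}; col 2 has {2,3,4,6}; box has {2,3,4,5,6} → only 1 remains.

1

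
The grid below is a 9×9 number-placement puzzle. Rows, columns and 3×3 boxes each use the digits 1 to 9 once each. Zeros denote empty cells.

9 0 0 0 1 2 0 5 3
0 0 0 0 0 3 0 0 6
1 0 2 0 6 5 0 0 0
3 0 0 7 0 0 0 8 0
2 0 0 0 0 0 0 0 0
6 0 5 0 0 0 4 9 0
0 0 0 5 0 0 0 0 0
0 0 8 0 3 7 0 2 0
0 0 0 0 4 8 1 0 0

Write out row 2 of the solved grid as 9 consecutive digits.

row 6, column 6 = 1: row 6 has {4,5,6,9}; col 6 has {2,3,5,7,8}; box has {7} → only 1 remains.
row 2, column 8 = 1: in row 2, 1 can only go here (every other open cell in that row sees a 1).
row 2, column 7 = 2: in row 2, 2 can only go here (every other open cell in that row sees a 2).
row 3, column 2 = 3: in row 3, 3 can only go here (every other open cell in that row sees a 3).
row 6, column 4 = 3: in row 6, 3 can only go here (every other open cell in that row sees a 3).
row 2, column 1 = 8: in column 1, 8 can only go here (every other open cell in that column sees an 8).
row 2, column 2 = 5: in row 2, 5 can only go here (every other open cell in that row sees a 5).
row 8, column 4 = 1: in column 4, 1 can only go here (every other open cell in that column sees a 1).
row 9, column 4 = 2: in column 4, 2 can only go here (every other open cell in that column sees a 2).
row 7, column 5 = 9: row 7 has {5}; col 5 has {1,3,4,6}; box has {1,2,3,4,5,7,8} → only 9 remains.
row 7, column 6 = 6: row 7 has {5,9}; col 6 has {1,2,3,5,7,8}; box has {1,2,3,4,5,7,8,9} → only 6 remains.
row 2, column 5 = 7: row 2 has {1,2,3,5,6,8}; col 5 has {1,3,4,6,9}; box has {1,2,3,5,6} → only 7 remains.
row 2, column 3 = 4: row 2 has {1,2,3,5,6,7,8}; col 3 has {2,5,8}; box has {1,2,3,5,8,9} → only 4 remains.
row 2, column 4 = 9: row 2 has {1,2,3,4,5,6,7,8}; col 4 has {1,2,3,5,7}; box has {1,2,3,5,6,7} → only 9 remains.

854973216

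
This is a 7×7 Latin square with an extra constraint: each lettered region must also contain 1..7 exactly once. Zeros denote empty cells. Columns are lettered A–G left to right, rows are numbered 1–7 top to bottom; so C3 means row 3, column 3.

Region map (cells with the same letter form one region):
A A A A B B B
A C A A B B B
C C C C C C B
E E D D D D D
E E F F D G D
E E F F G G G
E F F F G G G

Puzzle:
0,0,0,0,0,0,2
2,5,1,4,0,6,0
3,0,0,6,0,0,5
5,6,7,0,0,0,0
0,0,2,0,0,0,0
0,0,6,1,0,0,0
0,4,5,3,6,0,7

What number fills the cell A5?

4

C1 = 3 (sole candidate).
G2 = 3 (sole candidate).
C3 = 4 (sole candidate).
D4 = 2 (sole candidate).
D5 = 7 (sole candidate).
G6 = 4 (sole candidate).
A7 = 1 (sole candidate).
F7 = 2 (sole candidate).
B1 = 7 (sole candidate).
D1 = 5 (sole candidate).
E2 = 7 (sole candidate).
G4 = 1 (sole candidate).
A5 = 4: row 5 has {2,7}; col 1 has {1,2,3,5}; region has {1,5,6} → only 4 remains.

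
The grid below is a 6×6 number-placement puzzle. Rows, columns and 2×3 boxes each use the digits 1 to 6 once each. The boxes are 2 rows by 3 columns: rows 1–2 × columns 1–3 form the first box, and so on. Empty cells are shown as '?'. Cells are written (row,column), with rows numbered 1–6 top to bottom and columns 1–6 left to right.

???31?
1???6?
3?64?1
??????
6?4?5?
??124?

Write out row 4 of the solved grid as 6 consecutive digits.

412635

(2,4) = 5: row 2 has {1,6}; col 4 has {2,3,4}; box has {1,3,6} → only 5 remains.
(3,5) = 2: row 3 has {1,3,4,6}; col 5 has {1,4,5,6}; box has {1,4} → only 2 remains.
(4,4) = 6: row 4 has {}; col 4 has {2,3,4,5}; box has {1,2,4} → only 6 remains.
(4,5) = 3: row 4 has {6}; col 5 has {1,2,4,5,6}; box has {1,2,4,6} → only 3 remains.
(4,6) = 5: row 4 has {3,6}; col 6 has {1}; box has {1,2,3,4,6} → only 5 remains.
(5,4) = 1: row 5 has {4,5,6}; col 4 has {2,3,4,5,6}; box has {2,4,5} → only 1 remains.
(5,6) = 3: row 5 has {1,4,5,6}; col 6 has {1,5}; box has {1,2,4,5} → only 3 remains.
(6,1) = 5: row 6 has {1,2,4}; col 1 has {1,3,6}; box has {1,4,6} → only 5 remains.
(6,2) = 3: row 6 has {1,2,4,5}; col 2 has {}; box has {1,4,5,6} → only 3 remains.
(6,6) = 6: row 6 has {1,2,3,4,5}; col 6 has {1,3,5}; box has {1,2,3,4,5} → only 6 remains.
(3,2) = 5: row 3 has {1,2,3,4,6}; col 2 has {3}; box has {3,6} → only 5 remains.
(4,3) = 2: row 4 has {3,5,6}; col 3 has {1,4,6}; box has {3,5,6} → only 2 remains.
(5,2) = 2: row 5 has {1,3,4,5,6}; col 2 has {3,5}; box has {1,3,4,5,6} → only 2 remains.
(1,3) = 5: row 1 has {1,3}; col 3 has {1,2,4,6}; box has {1} → only 5 remains.
(2,2) = 4: row 2 has {1,5,6}; col 2 has {2,3,5}; box has {1,5} → only 4 remains.
(2,3) = 3: row 2 has {1,4,5,6}; col 3 has {1,2,4,5,6}; box has {1,4,5} → only 3 remains.
(2,6) = 2: row 2 has {1,3,4,5,6}; col 6 has {1,3,5,6}; box has {1,3,5,6} → only 2 remains.
(4,1) = 4: row 4 has {2,3,5,6}; col 1 has {1,3,5,6}; box has {2,3,5,6} → only 4 remains.
(4,2) = 1: row 4 has {2,3,4,5,6}; col 2 has {2,3,4,5}; box has {2,3,4,5,6} → only 1 remains.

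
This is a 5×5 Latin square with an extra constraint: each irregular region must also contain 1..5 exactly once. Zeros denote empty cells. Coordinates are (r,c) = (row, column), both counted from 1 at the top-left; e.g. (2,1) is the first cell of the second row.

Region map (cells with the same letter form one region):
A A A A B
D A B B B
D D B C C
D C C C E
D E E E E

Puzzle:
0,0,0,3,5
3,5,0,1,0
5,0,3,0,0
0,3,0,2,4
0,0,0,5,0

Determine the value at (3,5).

(2,5) = 2: row 2 has {1,3,5}; col 5 has {4,5}; region has {1,3,5} → only 2 remains.
(3,4) = 4: row 3 has {3,5}; col 4 has {1,2,3,5}; region has {2,3} → only 4 remains.
(3,5) = 1: row 3 has {3,4,5}; col 5 has {2,4,5}; region has {2,3,4} → only 1 remains.

1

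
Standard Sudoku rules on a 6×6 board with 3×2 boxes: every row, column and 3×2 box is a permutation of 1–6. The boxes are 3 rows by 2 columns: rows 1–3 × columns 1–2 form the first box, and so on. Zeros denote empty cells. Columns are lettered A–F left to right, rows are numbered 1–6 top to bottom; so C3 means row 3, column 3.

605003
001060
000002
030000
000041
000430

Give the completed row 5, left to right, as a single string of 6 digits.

263541

D1 = 2: row 1 has {3,5,6}; col 4 has {4}; box has {1,5} → only 2 remains.
E1 = 1: row 1 has {2,3,5,6}; col 5 has {3,4,6}; box has {2,3,6} → only 1 remains.
D2 = 3: row 2 has {1,6}; col 4 has {2,4}; box has {1,2,5} → only 3 remains.
D3 = 6: row 3 has {2}; col 4 has {2,3,4}; box has {1,2,3,5} → only 6 remains.
E3 = 5: row 3 has {2,6}; col 5 has {1,3,4,6}; box has {1,2,3,6} → only 5 remains.
E4 = 2: row 4 has {3}; col 5 has {1,3,4,5,6}; box has {1,3,4} → only 2 remains.
D5 = 5: row 5 has {1,4}; col 4 has {2,3,4,6}; box has {4} → only 5 remains.
B1 = 4: row 1 has {1,2,3,5,6}; col 2 has {3}; box has {6} → only 4 remains.
F2 = 4: row 2 has {1,3,6}; col 6 has {1,2,3}; box has {1,2,3,5,6} → only 4 remains.
B3 = 1: row 3 has {2,5,6}; col 2 has {3,4}; box has {4,6} → only 1 remains.
C3 = 4: row 3 has {1,2,5,6}; col 3 has {1,5}; box has {1,2,3,5,6} → only 4 remains.
C4 = 6: row 4 has {2,3}; col 3 has {1,4,5}; box has {4,5} → only 6 remains.
D4 = 1: row 4 has {2,3,6}; col 4 has {2,3,4,5,6}; box has {4,5,6} → only 1 remains.
F4 = 5: row 4 has {1,2,3,6}; col 6 has {1,2,3,4}; box has {1,2,3,4} → only 5 remains.
A5 = 2: row 5 has {1,4,5}; col 1 has {6}; box has {3} → only 2 remains.
B5 = 6: row 5 has {1,2,4,5}; col 2 has {1,3,4}; box has {2,3} → only 6 remains.
C5 = 3: row 5 has {1,2,4,5,6}; col 3 has {1,4,5,6}; box has {1,4,5,6} → only 3 remains.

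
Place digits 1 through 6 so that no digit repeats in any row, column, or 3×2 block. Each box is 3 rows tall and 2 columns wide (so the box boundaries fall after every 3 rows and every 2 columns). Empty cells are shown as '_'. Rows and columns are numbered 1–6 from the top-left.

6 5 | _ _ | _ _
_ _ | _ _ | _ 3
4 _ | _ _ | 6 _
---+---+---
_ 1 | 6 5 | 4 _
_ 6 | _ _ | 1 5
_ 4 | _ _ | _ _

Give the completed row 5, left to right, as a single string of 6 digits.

263415

row 1, column 5 = 2: row 1 has {5,6}; col 5 has {1,4,6}; box has {3,6} → only 2 remains.
row 2, column 2 = 2: row 2 has {3}; col 2 has {1,4,5,6}; box has {4,5,6} → only 2 remains.
row 2, column 5 = 5: row 2 has {2,3}; col 5 has {1,2,4,6}; box has {2,3,6} → only 5 remains.
row 3, column 2 = 3: row 3 has {4,6}; col 2 has {1,2,4,5,6}; box has {2,4,5,6} → only 3 remains.
row 3, column 6 = 1: row 3 has {3,4,6}; col 6 has {3,5}; box has {2,3,5,6} → only 1 remains.
row 4, column 6 = 2: row 4 has {1,4,5,6}; col 6 has {1,3,5}; box has {1,4,5} → only 2 remains.
row 6, column 5 = 3: row 6 has {4}; col 5 has {1,2,4,5,6}; box has {1,2,4,5} → only 3 remains.
row 6, column 6 = 6: row 6 has {3,4}; col 6 has {1,2,3,5}; box has {1,2,3,4,5} → only 6 remains.
row 1, column 6 = 4: row 1 has {2,5,6}; col 6 has {1,2,3,5,6}; box has {1,2,3,5,6} → only 4 remains.
row 2, column 1 = 1: row 2 has {2,3,5}; col 1 has {4,6}; box has {2,3,4,5,6} → only 1 remains.
row 2, column 3 = 4: row 2 has {1,2,3,5}; col 3 has {6}; box has {} → only 4 remains.
row 2, column 4 = 6: row 2 has {1,2,3,4,5}; col 4 has {5}; box has {4} → only 6 remains.
row 3, column 4 = 2: row 3 has {1,3,4,6}; col 4 has {5,6}; box has {4,6} → only 2 remains.
row 4, column 1 = 3: row 4 has {1,2,4,5,6}; col 1 has {1,4,6}; box has {1,4,6} → only 3 remains.
row 5, column 1 = 2: row 5 has {1,5,6}; col 1 has {1,3,4,6}; box has {1,3,4,6} → only 2 remains.
row 5, column 3 = 3: row 5 has {1,2,5,6}; col 3 has {4,6}; box has {5,6} → only 3 remains.
row 5, column 4 = 4: row 5 has {1,2,3,5,6}; col 4 has {2,5,6}; box has {3,5,6} → only 4 remains.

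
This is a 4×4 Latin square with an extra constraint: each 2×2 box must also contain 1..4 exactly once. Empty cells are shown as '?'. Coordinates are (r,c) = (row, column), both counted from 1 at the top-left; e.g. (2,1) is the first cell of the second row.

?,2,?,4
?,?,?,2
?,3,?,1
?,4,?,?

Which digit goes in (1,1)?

(2,2) = 1: row 2 has {2}; col 2 has {2,3,4}; box has {2} → only 1 remains.
(2,3) = 3: row 2 has {1,2}; col 3 has {}; box has {2,4} → only 3 remains.
(3,1) = 2: row 3 has {1,3}; col 1 has {}; box has {3,4} → only 2 remains.
(3,3) = 4: row 3 has {1,2,3}; col 3 has {3}; box has {1} → only 4 remains.
(4,1) = 1: row 4 has {4}; col 1 has {2}; box has {2,3,4} → only 1 remains.
(4,3) = 2: row 4 has {1,4}; col 3 has {3,4}; box has {1,4} → only 2 remains.
(4,4) = 3: row 4 has {1,2,4}; col 4 has {1,2,4}; box has {1,2,4} → only 3 remains.
(1,1) = 3: row 1 has {2,4}; col 1 has {1,2}; box has {1,2} → only 3 remains.

3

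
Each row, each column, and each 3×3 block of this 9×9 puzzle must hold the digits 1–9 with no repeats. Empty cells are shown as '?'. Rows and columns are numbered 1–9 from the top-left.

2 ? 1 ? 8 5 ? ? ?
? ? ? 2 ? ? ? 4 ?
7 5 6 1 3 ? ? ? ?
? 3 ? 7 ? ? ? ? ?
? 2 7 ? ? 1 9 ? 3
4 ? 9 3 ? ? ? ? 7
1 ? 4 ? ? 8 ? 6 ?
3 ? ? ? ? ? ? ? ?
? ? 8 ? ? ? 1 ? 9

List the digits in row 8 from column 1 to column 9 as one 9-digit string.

372619485

r1c9 = 6: row 1 has {1,2,5,8}; col 9 has {3,7,9}; box has {4} → only 6 remains.
r2c3 = 3: row 2 has {2,4}; col 3 has {1,4,6,7,8,9}; box has {1,2,5,6,7} → only 3 remains.
r4c3 = 5: row 4 has {3,7}; col 3 has {1,3,4,6,7,8,9}; box has {2,3,4,7,9} → only 5 remains.
r8c3 = 2: row 8 has {3}; col 3 has {1,3,4,5,6,7,8,9}; box has {1,3,4,8} → only 2 remains.
r2c9 = 1: in row 2, 1 can only go here (every other open cell in that row sees a 1).
r2c7 = 5: in row 2, 5 can only go here (every other open cell in that row sees a 5).
r3c6 = 4: in row 3, 4 can only go here (every other open cell in that row sees a 4).
r1c4 = 9: row 1 has {1,2,5,6,8}; col 4 has {1,2,3,7}; box has {1,2,3,4,5,8} → only 9 remains.
r7c4 = 5: row 7 has {1,4,6,8}; col 4 has {1,2,3,7,9}; box has {8} → only 5 remains.
r7c9 = 2: row 7 has {1,4,5,6,8}; col 9 has {1,3,6,7,9}; box has {1,6,9} → only 2 remains.
r1c2 = 4: row 1 has {1,2,5,6,8,9}; col 2 has {2,3,5}; box has {1,2,3,5,6,7} → only 4 remains.
r3c9 = 8: row 3 has {1,3,4,5,6,7}; col 9 has {1,2,3,6,7,9}; box has {1,4,5,6} → only 8 remains.
r4c9 = 4: row 4 has {3,5,7}; col 9 has {1,2,3,6,7,8,9}; box has {3,7,9} → only 4 remains.
r8c9 = 5: row 8 has {2,3}; col 9 has {1,2,3,4,6,7,8,9}; box has {1,2,6,9} → only 5 remains.
r3c7 = 2: row 3 has {1,3,4,5,6,7,8}; col 7 has {1,5,9}; box has {1,4,5,6,8} → only 2 remains.
r3c8 = 9: row 3 has {1,2,3,4,5,6,7,8}; col 8 has {4,6}; box has {1,2,4,5,6,8} → only 9 remains.
r4c8 = 1: in row 4, 1 can only go here (every other open cell in that row sees a 1).
r6c2 = 1: in row 6, 1 can only go here (every other open cell in that row sees a 1).
r7c7 = 3: in row 7, 3 can only go here (every other open cell in that row sees a 3).
r1c7 = 7: row 1 has {1,2,4,5,6,8,9}; col 7 has {1,2,3,5,9}; box has {1,2,4,5,6,8,9} → only 7 remains.
r1c8 = 3: row 1 has {1,2,4,5,6,7,8,9}; col 8 has {1,4,6,9}; box has {1,2,4,5,6,7,8,9} → only 3 remains.
r9c8 = 7: row 9 has {1,8,9}; col 8 has {1,3,4,6,9}; box has {1,2,3,5,6,9} → only 7 remains.
r8c8 = 8: row 8 has {2,3,5}; col 8 has {1,3,4,6,7,9}; box has {1,2,3,5,6,7,9} → only 8 remains.
r9c2 = 6: row 9 has {1,7,8,9}; col 2 has {1,2,3,4,5}; box has {1,2,3,4,8} → only 6 remains.
r9c4 = 4: row 9 has {1,6,7,8,9}; col 4 has {1,2,3,5,7,9}; box has {5,8} → only 4 remains.
r9c5 = 2: row 9 has {1,4,6,7,8,9}; col 5 has {3,8}; box has {4,5,8} → only 2 remains.
r9c6 = 3: row 9 has {1,2,4,6,7,8,9}; col 6 has {1,4,5,8}; box has {2,4,5,8} → only 3 remains.
r5c8 = 5: row 5 has {1,2,3,7,9}; col 8 has {1,3,4,6,7,8,9}; box has {1,3,4,7,9} → only 5 remains.
r6c8 = 2: row 6 has {1,3,4,7,9}; col 8 has {1,3,4,5,6,7,8,9}; box has {1,3,4,5,7,9} → only 2 remains.
r8c4 = 6: row 8 has {2,3,5,8}; col 4 has {1,2,3,4,5,7,9}; box has {2,3,4,5,8} → only 6 remains.
r8c7 = 4: row 8 has {2,3,5,6,8}; col 7 has {1,2,3,5,7,9}; box has {1,2,3,5,6,7,8,9} → only 4 remains.
r9c1 = 5: row 9 has {1,2,3,4,6,7,8,9}; col 1 has {1,2,3,4,7}; box has {1,2,3,4,6,8} → only 5 remains.
r5c4 = 8: row 5 has {1,2,3,5,7,9}; col 4 has {1,2,3,4,5,6,7,9}; box has {1,3,7} → only 8 remains.
r6c6 = 6: row 6 has {1,2,3,4,7,9}; col 6 has {1,3,4,5,8}; box has {1,3,7,8} → only 6 remains.
r6c7 = 8: row 6 has {1,2,3,4,6,7,9}; col 7 has {1,2,3,4,5,7,9}; box has {1,2,3,4,5,7,9} → only 8 remains.
r2c6 = 7: row 2 has {1,2,3,4,5}; col 6 has {1,3,4,5,6,8}; box has {1,2,3,4,5,8,9} → only 7 remains.
r4c5 = 9: row 4 has {1,3,4,5,7}; col 5 has {2,3,8}; box has {1,3,6,7,8} → only 9 remains.
r4c6 = 2: row 4 has {1,3,4,5,7,9}; col 6 has {1,3,4,5,6,7,8}; box has {1,3,6,7,8,9} → only 2 remains.
r4c7 = 6: row 4 has {1,2,3,4,5,7,9}; col 7 has {1,2,3,4,5,7,8,9}; box has {1,2,3,4,5,7,8,9} → only 6 remains.
r5c1 = 6: row 5 has {1,2,3,5,7,8,9}; col 1 has {1,2,3,4,5,7}; box has {1,2,3,4,5,7,9} → only 6 remains.
r5c5 = 4: row 5 has {1,2,3,5,6,7,8,9}; col 5 has {2,3,8,9}; box has {1,2,3,6,7,8,9} → only 4 remains.
r6c5 = 5: row 6 has {1,2,3,4,6,7,8,9}; col 5 has {2,3,4,8,9}; box has {1,2,3,4,6,7,8,9} → only 5 remains.
r7c5 = 7: row 7 has {1,2,3,4,5,6,8}; col 5 has {2,3,4,5,8,9}; box has {2,3,4,5,6,8} → only 7 remains.
r8c5 = 1: row 8 has {2,3,4,5,6,8}; col 5 has {2,3,4,5,7,8,9}; box has {2,3,4,5,6,7,8} → only 1 remains.
r8c6 = 9: row 8 has {1,2,3,4,5,6,8}; col 6 has {1,2,3,4,5,6,7,8}; box has {1,2,3,4,5,6,7,8} → only 9 remains.
r2c5 = 6: row 2 has {1,2,3,4,5,7}; col 5 has {1,2,3,4,5,7,8,9}; box has {1,2,3,4,5,7,8,9} → only 6 remains.
r4c1 = 8: row 4 has {1,2,3,4,5,6,7,9}; col 1 has {1,2,3,4,5,6,7}; box has {1,2,3,4,5,6,7,9} → only 8 remains.
r7c2 = 9: row 7 has {1,2,3,4,5,6,7,8}; col 2 has {1,2,3,4,5,6}; box has {1,2,3,4,5,6,8} → only 9 remains.
r8c2 = 7: row 8 has {1,2,3,4,5,6,8,9}; col 2 has {1,2,3,4,5,6,9}; box has {1,2,3,4,5,6,8,9} → only 7 remains.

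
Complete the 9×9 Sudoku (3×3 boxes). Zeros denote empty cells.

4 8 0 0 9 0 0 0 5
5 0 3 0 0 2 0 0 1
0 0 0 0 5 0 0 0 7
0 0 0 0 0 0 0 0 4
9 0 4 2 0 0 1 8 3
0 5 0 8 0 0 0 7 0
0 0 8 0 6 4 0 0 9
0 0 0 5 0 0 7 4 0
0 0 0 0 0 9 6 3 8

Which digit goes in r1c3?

r5c5 = 7 (sole candidate).
r8c9 = 2 (sole candidate).
r5c2 = 6 (sole candidate).
r5c6 = 5 (sole candidate).
r6c9 = 6 (sole candidate).
r7c7 = 5 (sole candidate).
r7c8 = 1 (sole candidate).
r4c8 = 5 (hidden single in row 4).
r4c1 = 8 (hidden single in row 4).
r6c5 = 4 (hidden single in row 6).
r6c7 = 9 (hidden single in row 6).
r2c5 = 8 (sole candidate).
r2c7 = 4 (sole candidate).
r4c7 = 2 (sole candidate).
r1c7 = 3 (sole candidate).
r3c7 = 8 (sole candidate).
r3c4 = 4 (hidden single in row 3).
r3c6 = 3 (hidden single in row 3).
r6c6 = 1 (sole candidate).
r8c6 = 8 (sole candidate).
r4c5 = 3 (sole candidate).
r4c6 = 6 (sole candidate).
r6c3 = 2 (sole candidate).
r8c5 = 1 (sole candidate).
r9c4 = 7 (sole candidate).
r9c5 = 2 (sole candidate).
r1c6 = 7 (sole candidate).
r2c4 = 6 (sole candidate).
r2c8 = 9 (sole candidate).
r4c4 = 9 (sole candidate).
r6c1 = 3 (sole candidate).
r7c4 = 3 (sole candidate).
r8c1 = 6 (sole candidate).
r8c3 = 9 (sole candidate).
r9c1 = 1 (sole candidate).
r9c2 = 4 (sole candidate).
r9c3 = 5 (sole candidate).
r1c4 = 1 (sole candidate).
r2c2 = 7 (sole candidate).
r3c1 = 2 (sole candidate).
r3c8 = 6 (sole candidate).
r4c2 = 1 (sole candidate).
r4c3 = 7 (sole candidate).
r7c1 = 7 (sole candidate).
r7c2 = 2 (sole candidate).
r8c2 = 3 (sole candidate).
r1c3 = 6: row 1 has {1,3,4,5,7,8,9}; col 3 has {2,3,4,5,7,8,9}; box has {2,3,4,5,7,8} → only 6 remains.

6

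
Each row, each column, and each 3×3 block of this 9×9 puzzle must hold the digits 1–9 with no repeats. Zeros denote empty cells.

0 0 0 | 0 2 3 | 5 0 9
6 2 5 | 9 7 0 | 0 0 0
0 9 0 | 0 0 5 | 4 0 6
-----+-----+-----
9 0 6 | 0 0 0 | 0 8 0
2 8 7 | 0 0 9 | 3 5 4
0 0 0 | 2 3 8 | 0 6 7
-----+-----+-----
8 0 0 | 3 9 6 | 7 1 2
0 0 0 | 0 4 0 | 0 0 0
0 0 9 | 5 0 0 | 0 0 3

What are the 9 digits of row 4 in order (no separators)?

row 1, column 8 = 7: row 1 has {2,3,5,9}; col 8 has {1,5,6,8}; box has {4,5,6,9} → only 7 remains.
row 2, column 8 = 3: row 2 has {2,5,6,7,9}; col 8 has {1,5,6,7,8}; box has {4,5,6,7,9} → only 3 remains.
row 3, column 8 = 2: row 3 has {4,5,6,9}; col 8 has {1,3,5,6,7,8}; box has {3,4,5,6,7,9} → only 2 remains.
row 4, column 9 = 1: row 4 has {6,8,9}; col 9 has {2,3,4,6,7,9}; box has {3,4,5,6,7,8} → only 1 remains.
row 6, column 7 = 9: row 6 has {2,3,6,7,8}; col 7 has {3,4,5,7}; box has {1,3,4,5,6,7,8} → only 9 remains.
row 7, column 3 = 4: row 7 has {1,2,3,6,7,8,9}; col 3 has {5,6,7,9}; box has {8,9} → only 4 remains.
row 8, column 8 = 9: row 8 has {4}; col 8 has {1,2,3,5,6,7,8}; box has {1,2,3,7} → only 9 remains.
row 9, column 8 = 4: row 9 has {3,5,9}; col 8 has {1,2,3,5,6,7,8,9}; box has {1,2,3,7,9} → only 4 remains.
row 2, column 9 = 8: row 2 has {2,3,5,6,7,9}; col 9 has {1,2,3,4,6,7,9}; box has {2,3,4,5,6,7,9} → only 8 remains.
row 4, column 5 = 5: row 4 has {1,6,8,9}; col 5 has {2,3,4,7,9}; box has {2,3,8,9} → only 5 remains.
row 4, column 7 = 2: row 4 has {1,5,6,8,9}; col 7 has {3,4,5,7,9}; box has {1,3,4,5,6,7,8,9} → only 2 remains.
row 6, column 3 = 1: row 6 has {2,3,6,7,8,9}; col 3 has {4,5,6,7,9}; box has {2,6,7,8,9} → only 1 remains.
row 7, column 2 = 5: row 7 has {1,2,3,4,6,7,8,9}; col 2 has {2,8,9}; box has {4,8,9} → only 5 remains.
row 8, column 9 = 5: row 8 has {4,9}; col 9 has {1,2,3,4,6,7,8,9}; box has {1,2,3,4,7,9} → only 5 remains.
row 1, column 3 = 8: row 1 has {2,3,5,7,9}; col 3 has {1,4,5,6,7,9}; box has {2,5,6,9} → only 8 remains.
row 2, column 7 = 1: row 2 has {2,3,5,6,7,8,9}; col 7 has {2,3,4,5,7,9}; box has {2,3,4,5,6,7,8,9} → only 1 remains.
row 3, column 3 = 3: row 3 has {2,4,5,6,9}; col 3 has {1,4,5,6,7,8,9}; box has {2,5,6,8,9} → only 3 remains.
row 6, column 2 = 4: row 6 has {1,2,3,6,7,8,9}; col 2 has {2,5,8,9}; box has {1,2,6,7,8,9} → only 4 remains.
row 8, column 3 = 2: row 8 has {4,5,9}; col 3 has {1,3,4,5,6,7,8,9}; box has {4,5,8,9} → only 2 remains.
row 1, column 2 = 1: row 1 has {2,3,5,7,8,9}; col 2 has {2,4,5,8,9}; box has {2,3,5,6,8,9} → only 1 remains.
row 2, column 6 = 4: row 2 has {1,2,3,5,6,7,8,9}; col 6 has {3,5,6,8,9}; box has {2,3,5,7,9} → only 4 remains.
row 3, column 1 = 7: row 3 has {2,3,4,5,6,9}; col 1 has {2,6,8,9}; box has {1,2,3,5,6,8,9} → only 7 remains.
row 4, column 2 = 3: row 4 has {1,2,5,6,8,9}; col 2 has {1,2,4,5,8,9}; box has {1,2,4,6,7,8,9} → only 3 remains.
row 4, column 6 = 7: row 4 has {1,2,3,5,6,8,9}; col 6 has {3,4,5,6,8,9}; box has {2,3,5,8,9} → only 7 remains.
row 6, column 1 = 5: row 6 has {1,2,3,4,6,7,8,9}; col 1 has {2,6,7,8,9}; box has {1,2,3,4,6,7,8,9} → only 5 remains.
row 8, column 6 = 1: row 8 has {2,4,5,9}; col 6 has {3,4,5,6,7,8,9}; box has {3,4,5,6,9} → only 1 remains.
row 9, column 1 = 1: row 9 has {3,4,5,9}; col 1 has {2,5,6,7,8,9}; box has {2,4,5,8,9} → only 1 remains.
row 9, column 5 = 8: row 9 has {1,3,4,5,9}; col 5 has {2,3,4,5,7,9}; box has {1,3,4,5,6,9} → only 8 remains.
row 9, column 6 = 2: row 9 has {1,3,4,5,8,9}; col 6 has {1,3,4,5,6,7,8,9}; box has {1,3,4,5,6,8,9} → only 2 remains.
row 9, column 7 = 6: row 9 has {1,2,3,4,5,8,9}; col 7 has {1,2,3,4,5,7,9}; box has {1,2,3,4,5,7,9} → only 6 remains.
row 1, column 1 = 4: row 1 has {1,2,3,5,7,8,9}; col 1 has {1,2,5,6,7,8,9}; box has {1,2,3,5,6,7,8,9} → only 4 remains.
row 1, column 4 = 6: row 1 has {1,2,3,4,5,7,8,9}; col 4 has {2,3,5,9}; box has {2,3,4,5,7,9} → only 6 remains.
row 3, column 5 = 1: row 3 has {2,3,4,5,6,7,9}; col 5 has {2,3,4,5,7,8,9}; box has {2,3,4,5,6,7,9} → only 1 remains.
row 4, column 4 = 4: row 4 has {1,2,3,5,6,7,8,9}; col 4 has {2,3,5,6,9}; box has {2,3,5,7,8,9} → only 4 remains.

936457281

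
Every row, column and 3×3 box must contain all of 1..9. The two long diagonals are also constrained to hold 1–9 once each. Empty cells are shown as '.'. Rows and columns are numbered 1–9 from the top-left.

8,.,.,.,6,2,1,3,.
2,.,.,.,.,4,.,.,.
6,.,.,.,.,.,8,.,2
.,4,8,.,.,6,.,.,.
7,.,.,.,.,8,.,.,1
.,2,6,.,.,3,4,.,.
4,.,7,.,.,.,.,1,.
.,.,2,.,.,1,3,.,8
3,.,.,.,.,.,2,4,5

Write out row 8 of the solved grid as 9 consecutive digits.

592641378

r3c3 = 4: in row 3, 4 can only go here (every other open cell in that row sees a 4).
r1c9 = 4: in row 1, 4 can only go here (every other open cell in that row sees a 4).
r4c9 = 3: in row 4, 3 can only go here (every other open cell in that row sees a 3).
r5c4 = 4: in row 5, 4 can only go here (every other open cell in that row sees a 4).
r6c8 = 8: in row 6, 8 can only go here (every other open cell in that row sees an 8).
r8c5 = 4: in row 8, 4 can only go here (every other open cell in that row sees a 4).
r8c8 = 7: in box 9, 7 can only go here (every other open cell in that box sees a 7).
r8c4 = 6: in row 8, 6 can only go here (every other open cell in that row sees a 6).
r9c2 = 6: in row 9, 6 can only go here (every other open cell in that row sees a 6).
r9c3 = 1: in row 9, 1 can only go here (every other open cell in that row sees a 1).
r7c2 = 8: in column 2, 8 can only go here (every other open cell in that column sees an 8).
r5c8 = 6: in column 8, 6 can only go here (every other open cell in that column sees a 6).
r5c5 = 2: in row 5, 2 can only go here (every other open cell in that row sees a 2).
r4c8 = 2: in row 4, 2 can only go here (every other open cell in that row sees a 2).
r7c4 = 2: in row 7, 2 can only go here (every other open cell in that row sees a 2).
r7c5 = 3: in row 7, 3 can only go here (every other open cell in that row sees a 3).
r7c6 = 5: in row 7, 5 can only go here (every other open cell in that row sees a 5).
r7c7 = 6: in main diagonal, 6 can only go here (every other open cell in that diagonal sees a 6).
r7c9 = 9: row 7 has {1,2,3,4,5,6,7,8}; col 9 has {1,2,3,4,5,8}; box has {1,2,3,4,5,6,7,8} → only 9 remains.
r6c9 = 7: row 6 has {2,3,4,6,8}; col 9 has {1,2,3,4,5,8,9}; box has {1,2,3,4,6,8} → only 7 remains.
r2c9 = 6: row 2 has {2,4}; col 9 has {1,2,3,4,5,7,8,9}; box has {1,2,3,4,8} → only 6 remains.
r4c5 = 7: in row 4, 7 can only go here (every other open cell in that row sees a 7).
r2c7 = 7: in column 7, 7 can only go here (every other open cell in that column sees a 7).
r6c4 = 1: in anti-diagonal, 1 can only go here (every other open cell in that diagonal sees a 1).
r4c4 = 9: row 4 has {2,3,4,6,7,8}; col 4 has {1,2,4,6}; box has {1,2,3,4,6,7,8}; main diagonal has {2,3,4,5,6,7,8} → only 9 remains.
r4c7 = 5: row 4 has {2,3,4,6,7,8,9}; col 7 has {1,2,3,4,6,7,8}; box has {1,2,3,4,6,7,8} → only 5 remains.
r5c7 = 9: row 5 has {1,2,4,6,7,8}; col 7 has {1,2,3,4,5,6,7,8}; box has {1,2,3,4,5,6,7,8} → only 9 remains.
r6c5 = 5: row 6 has {1,2,3,4,6,7,8}; col 5 has {2,3,4,6,7}; box has {1,2,3,4,6,7,8,9} → only 5 remains.
r2c2 = 1: row 2 has {2,4,6,7}; col 2 has {2,4,6,8}; box has {2,4,6,8}; main diagonal has {2,3,4,5,6,7,8,9} → only 1 remains.
r4c1 = 1: row 4 has {2,3,4,5,6,7,8,9}; col 1 has {2,3,4,6,7,8}; box has {2,4,6,7,8} → only 1 remains.
r6c1 = 9: row 6 has {1,2,3,4,5,6,7,8}; col 1 has {1,2,3,4,6,7,8}; box has {1,2,4,6,7,8} → only 9 remains.
r8c1 = 5: row 8 has {1,2,3,4,6,7,8}; col 1 has {1,2,3,4,6,7,8,9}; box has {1,2,3,4,6,7,8} → only 5 remains.
r8c2 = 9: row 8 has {1,2,3,4,5,6,7,8}; col 2 has {1,2,4,6,8}; box has {1,2,3,4,5,6,7,8}; anti-diagonal has {1,2,3,4,6,7,8} → only 9 remains.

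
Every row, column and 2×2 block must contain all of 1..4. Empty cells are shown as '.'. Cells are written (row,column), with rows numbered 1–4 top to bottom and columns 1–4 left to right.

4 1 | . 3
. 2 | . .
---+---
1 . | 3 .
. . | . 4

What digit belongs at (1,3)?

(1,3) = 2: row 1 has {1,3,4}; col 3 has {3}; box has {3} → only 2 remains.

2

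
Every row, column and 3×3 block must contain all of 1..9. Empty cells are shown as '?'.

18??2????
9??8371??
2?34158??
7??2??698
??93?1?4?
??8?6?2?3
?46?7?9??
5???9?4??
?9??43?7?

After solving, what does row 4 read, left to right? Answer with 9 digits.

731254698

r3c8 = 6 (sole candidate).
r4c5 = 5: row 4 has {2,6,7,8,9}; col 5 has {1,2,3,4,6,7,9}; box has {1,2,3,6} → only 5 remains.
r4c6 = 4: row 4 has {2,5,6,7,8,9}; col 6 has {1,3,5,7}; box has {1,2,3,5,6} → only 4 remains.
r5c1 = 6 (sole candidate).
r5c5 = 8 (sole candidate).
r6c1 = 4 (sole candidate).
r6c6 = 9 (sole candidate).
r9c1 = 8 (sole candidate).
r9c7 = 5 (sole candidate).
r1c6 = 6 (sole candidate).
r3c2 = 7 (sole candidate).
r3c9 = 9 (sole candidate).
r4c3 = 1: row 4 has {2,4,5,6,7,8,9}; col 3 has {3,6,8,9}; box has {4,6,7,8,9} → only 1 remains.
r5c7 = 7 (sole candidate).
r5c9 = 5 (sole candidate).
r6c2 = 5 (sole candidate).
r6c4 = 7 (sole candidate).
r6c8 = 1 (sole candidate).
r7c1 = 3 (sole candidate).
r9c3 = 2 (sole candidate).
r1c4 = 9 (sole candidate).
r1c7 = 3 (sole candidate).
r1c8 = 5 (sole candidate).
r2c2 = 6 (sole candidate).
r2c8 = 2 (sole candidate).
r2c9 = 4 (sole candidate).
r4c2 = 3: row 4 has {1,2,4,5,6,7,8,9}; col 2 has {4,5,6,7,8,9}; box has {1,4,5,6,7,8,9} → only 3 remains.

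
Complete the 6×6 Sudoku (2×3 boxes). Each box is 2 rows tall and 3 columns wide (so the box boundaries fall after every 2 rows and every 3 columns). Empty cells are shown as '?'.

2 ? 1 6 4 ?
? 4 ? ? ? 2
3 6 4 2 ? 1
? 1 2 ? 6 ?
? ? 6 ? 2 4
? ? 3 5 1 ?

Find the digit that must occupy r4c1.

r2c3 = 5 (sole candidate).
r2c5 = 3 (sole candidate).
r3c5 = 5 (sole candidate).
r4c1 = 5: row 4 has {1,2,6}; col 1 has {2,3}; box has {1,2,3,4,6} → only 5 remains.

5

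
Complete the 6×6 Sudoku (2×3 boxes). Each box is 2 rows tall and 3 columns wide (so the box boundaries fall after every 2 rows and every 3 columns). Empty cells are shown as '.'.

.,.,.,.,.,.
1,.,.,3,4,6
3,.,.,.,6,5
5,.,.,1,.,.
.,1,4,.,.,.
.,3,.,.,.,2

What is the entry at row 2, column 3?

2

row 1, column 6 = 1: row 1 has {}; col 6 has {2,5,6}; box has {3,4,6} → only 1 remains.
row 5, column 6 = 3: row 5 has {1,4}; col 6 has {1,2,5,6}; box has {2} → only 3 remains.
row 6, column 1 = 6: row 6 has {2,3}; col 1 has {1,3,5}; box has {1,3,4} → only 6 remains.
row 6, column 3 = 5: row 6 has {2,3,6}; col 3 has {4}; box has {1,3,4,6} → only 5 remains.
row 6, column 4 = 4: row 6 has {2,3,5,6}; col 4 has {1,3}; box has {2,3} → only 4 remains.
row 6, column 5 = 1: row 6 has {2,3,4,5,6}; col 5 has {4,6}; box has {2,3,4} → only 1 remains.
row 2, column 3 = 2: row 2 has {1,3,4,6}; col 3 has {4,5}; box has {1} → only 2 remains.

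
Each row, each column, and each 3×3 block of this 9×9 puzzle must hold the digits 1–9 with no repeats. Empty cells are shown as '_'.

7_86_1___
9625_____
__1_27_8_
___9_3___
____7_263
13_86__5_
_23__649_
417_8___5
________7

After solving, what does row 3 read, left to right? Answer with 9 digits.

R2C6 = 8 (hidden single in row 2).
R4C1 = 2 (hidden single in row 4).
R4C3 = 6 (hidden single in row 4).
R5C4 = 1 (hidden single in row 5).
R7C4 = 7 (sole candidate).
R6C6 = 2 (hidden single in row 6).
R6C7 = 7 (hidden single in row 6).
R8C6 = 9 (sole candidate).
R2C8 = 7 (hidden single in row 2).
R4C2 = 7 (hidden single in row 4).
R4C5 = 5 (hidden single in row 4).
R5C6 = 4 (sole candidate).
R7C5 = 1 (sole candidate).
R7C9 = 8 (sole candidate).
R9C6 = 5 (sole candidate).
R7C1 = 5 (sole candidate).
R9C3 = 9 (sole candidate).
R3C1 = 3: row 3 has {1,2,7,8}; col 1 has {1,2,4,5,7,9}; box has {1,2,6,7,8,9} → only 3 remains.
R3C4 = 4: row 3 has {1,2,3,7,8}; col 4 has {1,5,6,7,8,9}; box has {1,2,5,6,7,8} → only 4 remains.
R5C1 = 8 (sole candidate).
R5C3 = 5 (sole candidate).
R6C3 = 4 (sole candidate).
R6C9 = 9 (sole candidate).
R9C1 = 6 (sole candidate).
R9C2 = 8 (sole candidate).
R2C5 = 3 (sole candidate).
R2C7 = 1 (sole candidate).
R2C9 = 4 (sole candidate).
R3C2 = 5: row 3 has {1,2,3,4,7,8}; col 2 has {1,2,3,6,7,8}; box has {1,2,3,6,7,8,9} → only 5 remains.
R3C9 = 6: row 3 has {1,2,3,4,5,7,8}; col 9 has {3,4,5,7,8,9}; box has {1,4,7,8} → only 6 remains.
R4C7 = 8 (sole candidate).
R4C9 = 1 (sole candidate).
R5C2 = 9 (sole candidate).
R9C5 = 4 (sole candidate).
R9C7 = 3 (sole candidate).
R1C2 = 4 (sole candidate).
R1C5 = 9 (sole candidate).
R1C7 = 5 (sole candidate).
R1C9 = 2 (sole candidate).
R3C7 = 9: row 3 has {1,2,3,4,5,6,7,8}; col 7 has {1,2,3,4,5,7,8}; box has {1,2,4,5,6,7,8} → only 9 remains.

351427986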